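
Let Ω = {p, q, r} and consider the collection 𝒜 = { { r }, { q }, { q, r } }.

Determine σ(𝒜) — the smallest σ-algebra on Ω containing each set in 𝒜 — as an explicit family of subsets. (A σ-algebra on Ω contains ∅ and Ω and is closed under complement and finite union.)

Start: 𝒜 ∪ {∅, Ω} = { ∅, { q }, { r }, { q, r }, Ω }.
Pass 1: 3 new —
  { p }  = Ω∖{ q, r }
  { p, q }  = Ω∖{ r }
  { p, r }  = Ω∖{ q }
  |family| = 8
Pass 2: closed — nothing new.

σ(𝒜) = { ∅, { p }, { q }, { r }, { p, q }, { p, r }, { q, r }, Ω }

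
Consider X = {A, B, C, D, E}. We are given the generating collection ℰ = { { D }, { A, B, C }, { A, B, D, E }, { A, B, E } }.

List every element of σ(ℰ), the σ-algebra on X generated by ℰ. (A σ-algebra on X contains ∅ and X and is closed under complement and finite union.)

σ(ℰ) = { {  }, { C }, { D }, { E }, { A, B }, { C, D }, { C, E }, { D, E }, { A, B, C }, { A, B, D }, { A, B, E }, { C, D, E }, { A, B, C, D }, { A, B, C, E }, { A, B, D, E }, X }

Derivation:
Seed the family with ℰ together with ∅ and X: { {  }, { D }, { A, B, C }, { A, B, E }, { A, B, D, E }, X }.
Round 1: 5 new —
  { C }  = ᶜ of { A, B, D, E }
  { C, D }  = ᶜ of { A, B, E }
  { D, E }  = ᶜ of { A, B, C }
  { A, B, C, D }  = { A, B, C } ∪ { D }
  { A, B, C, E }  = ᶜ of { D }
  |family| = 11
Round 2. New:
  { E }  = ᶜ of { A, B, C, D }
  { C, D, E }  = { C, D } ∪ { D, E }
  |family| = 13
Round 3. New:
  { A, B }  = ᶜ of { C, D, E }
  { C, E }  = { C } ∪ { E }
  |family| = 15
Round 4: 1 new —
  { A, B, D }  = ᶜ of { C, E }
  |family| = 16
Round 5: stable.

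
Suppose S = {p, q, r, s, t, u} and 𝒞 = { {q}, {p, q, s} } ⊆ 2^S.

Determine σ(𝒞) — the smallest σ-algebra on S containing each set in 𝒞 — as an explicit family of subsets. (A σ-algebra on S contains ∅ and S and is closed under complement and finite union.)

Seed the family with 𝒞 together with ∅ and S: { {}, {q}, {p, q, s}, S }.
Round 1. New:
  {r, t, u}  = ᶜ of {p, q, s}
  {p, r, s, t, u}  = ᶜ of {q}
Round 2 adds 1:
  {q, r, t, u}  = {r, t, u} ∪ {q}
Round 3 (1 new):
  {p, s}  = ᶜ of {q, r, t, u}
Round 4 adds nothing — fixpoint reached.

Therefore σ(𝒞) = { {}, {q}, {p, s}, {p, q, s}, {r, t, u}, {q, r, t, u}, {p, r, s, t, u}, S } (|σ(𝒞)| = 8).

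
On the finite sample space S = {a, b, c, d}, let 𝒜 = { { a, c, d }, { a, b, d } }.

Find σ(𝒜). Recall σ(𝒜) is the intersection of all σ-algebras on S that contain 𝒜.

Start: 𝒜 ∪ {∅, S} = { ∅, { a, b, d }, { a, c, d }, S }.
Round 1 (2 new):
  { b }  = ᶜ of { a, c, d }
  { c }  = ᶜ of { a, b, d }
  (now 6)
Round 2: 1 new —
  { b, c }  = { c } ∪ { b }
  (now 7)
Round 3 (1 new):
  { a, d }  = ᶜ of { b, c }
  (now 8)
Round 4: closed — nothing new.

Therefore σ(𝒜) = { ∅, { b }, { c }, { a, d }, { b, c }, { a, b, d }, { a, c, d }, S } (|σ(𝒜)| = 8).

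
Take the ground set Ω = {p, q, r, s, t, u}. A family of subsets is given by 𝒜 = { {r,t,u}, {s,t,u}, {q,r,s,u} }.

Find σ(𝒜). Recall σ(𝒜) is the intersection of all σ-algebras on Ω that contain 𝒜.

Begin from { {}, {r,t,u}, {s,t,u}, {q,r,s,u}, Ω } (that is, 𝒜 plus ∅ and Ω).
Step 1 (5 new):
  {p,t}  = complement {q,r,s,u}
  {p,q,r}  = complement {s,t,u}
  {p,q,s}  = complement {r,t,u}
  {r,s,t,u}  = {r,t,u} ∪ {s,t,u}
  {q,r,s,t,u}  = {q,r,s,u} ∪ {r,t,u}
  — 10 sets.
Step 2. New:
  {p}  = complement {q,r,s,t,u}
  {p,q}  = complement {r,s,t,u}
  {p,q,r,s}  = {p,q,r} ∪ {p,q,s}
  {p,q,r,t}  = {p,q,r} ∪ {p,t}
  {p,q,s,t}  = {p,q,s} ∪ {p,t}
  {p,r,t,u}  = {r,t,u} ∪ {p,t}
  {p,s,t,u}  = {p,t} ∪ {s,t,u}
  {p,q,r,s,u}  = {p,q,r} ∪ {q,r,s,u}
  {p,q,r,t,u}  = {p,q,r} ∪ {r,t,u}
  {p,q,s,t,u}  = {p,q,s} ∪ {s,t,u}
  {p,r,s,t,u}  = {r,s,t,u} ∪ {p,t}
  — 21 sets.
Step 3. New:
  {q}  = complement {p,r,s,t,u}
  {r}  = complement {p,q,s,t,u}
  {s}  = complement {p,q,r,t,u}
  {t}  = complement {p,q,r,s,u}
  {q,r}  = complement {p,s,t,u}
  {q,s}  = complement {p,r,t,u}
  {r,u}  = complement {p,q,s,t}
  {s,u}  = complement {p,q,r,t}
  {t,u}  = complement {p,q,r,s}
  {p,q,t}  = {p,t} ∪ {p,q}
  {p,q,r,s,t}  = {p,t} ∪ {p,q,r,s}
  — 32 sets.
Step 4: +24 →
  {u}  = complement {p,q,r,s,t}
  {p,r}  = {p} ∪ {r}
  {p,s}  = {p} ∪ {s}
  {q,t}  = {q} ∪ {t}
  {r,s}  = {r} ∪ {s}
  {r,t}  = {t} ∪ {r}
  {s,t}  = {t} ∪ {s}
  {p,r,t}  = {r} ∪ {p,t}
  {p,r,u}  = {p} ∪ {r,u}
  {p,s,t}  = {p,t} ∪ {s}
  {p,s,u}  = {p} ∪ {s,u}
  {p,t,u}  = {t,u} ∪ {p}
  {q,r,s}  = {r} ∪ {q,s}
  {q,r,t}  = {t} ∪ {q,r}
  {q,r,u}  = {q} ∪ {r,u}
  {q,s,t}  = {t} ∪ {q,s}
  {q,s,u}  = {q} ∪ {s,u}
  {q,t,u}  = {t,u} ∪ {q}
  {r,s,u}  = complement {p,q,t}
  {p,q,r,u}  = {p,q,r} ∪ {r,u}
  {p,q,s,u}  = {p,q} ∪ {s,u}
  {p,q,t,u}  = {t,u} ∪ {p,q}
  {q,r,t,u}  = {t,u} ∪ {q,r}
  {q,s,t,u}  = {t,u} ∪ {q,s}
  — 56 sets.
Step 5 (8 new):
  {p,u}  = {u} ∪ {p}
  {q,u}  = {q} ∪ {u}
  {p,q,u}  = {p,q} ∪ {u}
  {p,r,s}  = complement {q,t,u}
  {r,s,t}  = {r,s} ∪ {s,t}
  {p,r,s,t}  = {r,s} ∪ {p,r,t}
  {p,r,s,u}  = complement {q,t}
  {q,r,s,t}  = {q,t} ∪ {r,s}
  — 64 sets.
After Step 6 the family is unchanged; done.

Therefore σ(𝒜) = { {}, {p}, {q}, {r}, {s}, {t}, {u}, {p,q}, {p,r}, {p,s}, {p,t}, {p,u}, {q,r}, {q,s}, {q,t}, {q,u}, {r,s}, {r,t}, {r,u}, {s,t}, {s,u}, {t,u}, {p,q,r}, {p,q,s}, {p,q,t}, {p,q,u}, {p,r,s}, {p,r,t}, {p,r,u}, {p,s,t}, {p,s,u}, {p,t,u}, {q,r,s}, {q,r,t}, {q,r,u}, {q,s,t}, {q,s,u}, {q,t,u}, {r,s,t}, {r,s,u}, {r,t,u}, {s,t,u}, {p,q,r,s}, {p,q,r,t}, {p,q,r,u}, {p,q,s,t}, {p,q,s,u}, {p,q,t,u}, {p,r,s,t}, {p,r,s,u}, {p,r,t,u}, {p,s,t,u}, {q,r,s,t}, {q,r,s,u}, {q,r,t,u}, {q,s,t,u}, {r,s,t,u}, {p,q,r,s,t}, {p,q,r,s,u}, {p,q,r,t,u}, {p,q,s,t,u}, {p,r,s,t,u}, {q,r,s,t,u}, Ω } (|σ(𝒜)| = 64).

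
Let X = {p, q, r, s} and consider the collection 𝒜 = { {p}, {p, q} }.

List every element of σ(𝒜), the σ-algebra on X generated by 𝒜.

σ(𝒜) = { {}, {p}, {q}, {p, q}, {r, s}, {p, r, s}, {q, r, s}, X }

Check:
Initial family (4 sets): { {}, {p}, {p, q}, X }.
Iteration 1 (2 new):
  {r, s}  = complement {p, q}
  {q, r, s}  = complement {p}
  |family| = 6
Iteration 2: 1 new —
  {p, r, s}  = {r, s} ∪ {p}
  |family| = 7
Iteration 3 adds 1:
  {q}  = complement {p, r, s}
  |family| = 8
Iteration 4: closed — nothing new.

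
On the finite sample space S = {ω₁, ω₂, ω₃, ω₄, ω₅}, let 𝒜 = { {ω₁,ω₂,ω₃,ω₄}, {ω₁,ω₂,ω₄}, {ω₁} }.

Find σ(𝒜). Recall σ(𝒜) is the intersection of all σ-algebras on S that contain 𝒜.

Begin from { {}, {ω₁}, {ω₁,ω₂,ω₄}, {ω₁,ω₂,ω₃,ω₄}, S } (that is, 𝒜 plus ∅ and S).
Iteration 1: 3 new —
  {ω₅}  = {ω₁,ω₂,ω₃,ω₄}ᶜ
  {ω₃,ω₅}  = {ω₁,ω₂,ω₄}ᶜ
  {ω₂,ω₃,ω₄,ω₅}  = {ω₁}ᶜ
  [8 total]
Iteration 2. New:
  {ω₁,ω₅}  = {ω₅} ∪ {ω₁}
  {ω₁,ω₃,ω₅}  = {ω₃,ω₅} ∪ {ω₁}
  {ω₁,ω₂,ω₄,ω₅}  = {ω₁,ω₂,ω₄} ∪ {ω₅}
  [11 total]
Iteration 3: 3 new —
  {ω₃}  = {ω₁,ω₂,ω₄,ω₅}ᶜ
  {ω₂,ω₄}  = {ω₁,ω₃,ω₅}ᶜ
  {ω₂,ω₃,ω₄}  = {ω₁,ω₅}ᶜ
  [14 total]
Iteration 4. New:
  {ω₁,ω₃}  = {ω₃} ∪ {ω₁}
  {ω₂,ω₄,ω₅}  = {ω₂,ω₄} ∪ {ω₅}
  [16 total]
Iteration 5: stable.

|σ(𝒜)| = 16.  σ(𝒜) = { {}, {ω₁}, {ω₃}, {ω₅}, {ω₁,ω₃}, {ω₁,ω₅}, {ω₂,ω₄}, {ω₃,ω₅}, {ω₁,ω₂,ω₄}, {ω₁,ω₃,ω₅}, {ω₂,ω₃,ω₄}, {ω₂,ω₄,ω₅}, {ω₁,ω₂,ω₃,ω₄}, {ω₁,ω₂,ω₄,ω₅}, {ω₂,ω₃,ω₄,ω₅}, S }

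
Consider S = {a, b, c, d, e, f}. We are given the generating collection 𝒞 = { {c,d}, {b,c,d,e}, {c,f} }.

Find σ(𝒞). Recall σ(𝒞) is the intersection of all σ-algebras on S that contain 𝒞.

Take S₀ = 𝒞 ∪ {∅, S} = { ∅, {c,d}, {c,f}, {b,c,d,e}, S }.
Iteration 1 (5 new):
  {a,f}  = {b,c,d,e}ᶜ
  {c,d,f}  = {c,d} ∪ {c,f}
  {a,b,d,e}  = {c,f}ᶜ
  {a,b,e,f}  = {c,d}ᶜ
  {b,c,d,e,f}  = {c,f} ∪ {b,c,d,e}
  (now 10)
Iteration 2 (7 new):
  {a}  = {b,c,d,e,f}ᶜ
  {a,b,e}  = {c,d,f}ᶜ
  {a,c,f}  = {a,f} ∪ {c,f}
  {a,c,d,f}  = {c,d} ∪ {a,f}
  {a,b,c,d,e}  = {c,d} ∪ {a,b,d,e}
  {a,b,c,e,f}  = {c,f} ∪ {a,b,e,f}
  {a,b,d,e,f}  = {a,f} ∪ {a,b,d,e}
  (now 17)
Iteration 3 (6 new):
  {c}  = {a,b,d,e,f}ᶜ
  {d}  = {a,b,c,e,f}ᶜ
  {f}  = {a,b,c,d,e}ᶜ
  {b,e}  = {a,c,d,f}ᶜ
  {a,c,d}  = {c,d} ∪ {a}
  {b,d,e}  = {a,c,f}ᶜ
  (now 23)
Iteration 4. New:
  {a,c}  = {a} ∪ {c}
  {a,d}  = {a} ∪ {d}
  {d,f}  = {f} ∪ {d}
  {a,d,f}  = {a,f} ∪ {d}
  {b,c,e}  = {b,e} ∪ {c}
  {b,e,f}  = {a,c,d}ᶜ
  {a,b,c,e}  = {c} ∪ {a,b,e}
  {b,c,e,f}  = {b,e} ∪ {c,f}
  {b,d,e,f}  = {f} ∪ {b,d,e}
  (now 32)
Iteration 5 adds nothing — fixpoint reached.

Hence σ(𝒞) has 32 members: { ∅, {a}, {c}, {d}, {f}, {a,c}, {a,d}, {a,f}, {b,e}, {c,d}, {c,f}, {d,f}, {a,b,e}, {a,c,d}, {a,c,f}, {a,d,f}, {b,c,e}, {b,d,e}, {b,e,f}, {c,d,f}, {a,b,c,e}, {a,b,d,e}, {a,b,e,f}, {a,c,d,f}, {b,c,d,e}, {b,c,e,f}, {b,d,e,f}, {a,b,c,d,e}, {a,b,c,e,f}, {a,b,d,e,f}, {b,c,d,e,f}, S }.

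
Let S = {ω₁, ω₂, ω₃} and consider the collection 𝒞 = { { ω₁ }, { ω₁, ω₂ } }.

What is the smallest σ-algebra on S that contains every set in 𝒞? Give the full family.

σ(𝒞) (8 sets): { {}, { ω₁ }, { ω₂ }, { ω₃ }, { ω₁, ω₂ }, { ω₁, ω₃ }, { ω₂, ω₃ }, S }

Working:
Begin from { {}, { ω₁ }, { ω₁, ω₂ }, S } (that is, 𝒞 plus ∅ and S).
Step 1: +2 →
  { ω₃ }  = ᶜ of { ω₁, ω₂ }
  { ω₂, ω₃ }  = ᶜ of { ω₁ }
  |family| = 6
Step 2 (1 new):
  { ω₁, ω₃ }  = { ω₃ } ∪ { ω₁ }
  |family| = 7
Step 3: +1 →
  { ω₂ }  = ᶜ of { ω₁, ω₃ }
  |family| = 8
Step 4: no new sets; the family is a σ-algebra.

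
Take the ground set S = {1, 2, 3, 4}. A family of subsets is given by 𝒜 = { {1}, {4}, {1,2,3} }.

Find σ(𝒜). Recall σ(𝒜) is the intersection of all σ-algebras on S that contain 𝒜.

σ(𝒜) (8 sets): { {}, {1}, {4}, {1,4}, {2,3}, {1,2,3}, {2,3,4}, S }

Derivation:
Seed the family with 𝒜 together with ∅ and S: { {}, {1}, {4}, {1,2,3}, S }.
Round 1 adds 2:
  {1,4}  = {4} ∪ {1}
  {2,3,4}  = S∖{1}
  (now 7)
Round 2 adds 1:
  {2,3}  = S∖{1,4}
  (now 8)
Round 3: already closed under ᶜ and ∪.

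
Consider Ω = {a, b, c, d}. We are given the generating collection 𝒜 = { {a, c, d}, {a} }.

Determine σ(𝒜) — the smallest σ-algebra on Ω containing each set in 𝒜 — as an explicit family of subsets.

Start: 𝒜 ∪ {∅, Ω} = { {}, {a}, {a, c, d}, Ω }.
Step 1: +2 →
  {b}  = Ω∖{a, c, d}
  {b, c, d}  = Ω∖{a}
  [6 total]
Step 2: +1 →
  {a, b}  = {b} ∪ {a}
  [7 total]
Step 3: 1 new —
  {c, d}  = Ω∖{a, b}
  [8 total]
Step 4: already closed under ᶜ and ∪.

Therefore σ(𝒜) = { {}, {a}, {b}, {a, b}, {c, d}, {a, c, d}, {b, c, d}, Ω } (|σ(𝒜)| = 8).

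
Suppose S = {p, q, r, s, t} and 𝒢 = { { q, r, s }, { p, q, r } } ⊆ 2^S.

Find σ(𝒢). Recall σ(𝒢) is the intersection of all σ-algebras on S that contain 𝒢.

Answer: σ(𝒢) = { {  }, { p }, { s }, { t }, { p, s }, { p, t }, { q, r }, { s, t }, { p, q, r }, { p, s, t }, { q, r, s }, { q, r, t }, { p, q, r, s }, { p, q, r, t }, { q, r, s, t }, S }

Derivation:
Start: 𝒢 ∪ {∅, S} = { {  }, { p, q, r }, { q, r, s }, S }.
Iteration 1 (3 new):
  { p, t }  = ᶜ of { q, r, s }
  { s, t }  = ᶜ of { p, q, r }
  { p, q, r, s }  = { p, q, r } ∪ { q, r, s }
  (now 7)
Iteration 2. New:
  { t }  = ᶜ of { p, q, r, s }
  { p, s, t }  = { s, t } ∪ { p, t }
  { p, q, r, t }  = { p, q, r } ∪ { p, t }
  { q, r, s, t }  = { s, t } ∪ { q, r, s }
  (now 11)
Iteration 3: 3 new —
  { p }  = ᶜ of { q, r, s, t }
  { s }  = ᶜ of { p, q, r, t }
  { q, r }  = ᶜ of { p, s, t }
  (now 14)
Iteration 4: +2 →
  { p, s }  = { s } ∪ { p }
  { q, r, t }  = { q, r } ∪ { t }
  (now 16)
After Iteration 5 the family is unchanged; done.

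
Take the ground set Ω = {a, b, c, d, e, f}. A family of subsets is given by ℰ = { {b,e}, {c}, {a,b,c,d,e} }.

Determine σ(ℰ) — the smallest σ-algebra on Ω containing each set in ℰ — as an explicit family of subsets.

Seed the family with ℰ together with ∅ and Ω: { {}, {c}, {b,e}, {a,b,c,d,e}, Ω }.
Pass 1 (4 new):
  {f}  = Ω∖{a,b,c,d,e}
  {b,c,e}  = {c} ∪ {b,e}
  {a,c,d,f}  = Ω∖{b,e}
  {a,b,d,e,f}  = Ω∖{c}
  [9 total]
Pass 2: 4 new —
  {c,f}  = {f} ∪ {c}
  {a,d,f}  = Ω∖{b,c,e}
  {b,e,f}  = {b,e} ∪ {f}
  {b,c,e,f}  = {f} ∪ {b,c,e}
  [13 total]
Pass 3: +3 →
  {a,d}  = Ω∖{b,c,e,f}
  {a,c,d}  = Ω∖{b,e,f}
  {a,b,d,e}  = Ω∖{c,f}
  [16 total]
Pass 4: no new sets; the family is a σ-algebra.

σ(ℰ) = { {}, {c}, {f}, {a,d}, {b,e}, {c,f}, {a,c,d}, {a,d,f}, {b,c,e}, {b,e,f}, {a,b,d,e}, {a,c,d,f}, {b,c,e,f}, {a,b,c,d,e}, {a,b,d,e,f}, Ω }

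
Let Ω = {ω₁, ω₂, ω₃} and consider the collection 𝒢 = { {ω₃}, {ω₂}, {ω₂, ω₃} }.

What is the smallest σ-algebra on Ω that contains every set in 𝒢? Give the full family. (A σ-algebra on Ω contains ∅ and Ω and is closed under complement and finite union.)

Take S₀ = 𝒢 ∪ {∅, Ω} = { ∅, {ω₂}, {ω₃}, {ω₂, ω₃}, Ω }.
Iteration 1 (3 new):
  {ω₁}  = complement {ω₂, ω₃}
  {ω₁, ω₂}  = complement {ω₃}
  {ω₁, ω₃}  = complement {ω₂}
  |family| = 8
Iteration 2: no new sets; the family is a σ-algebra.

Hence σ(𝒢) has 8 members: { ∅, {ω₁}, {ω₂}, {ω₃}, {ω₁, ω₂}, {ω₁, ω₃}, {ω₂, ω₃}, Ω }.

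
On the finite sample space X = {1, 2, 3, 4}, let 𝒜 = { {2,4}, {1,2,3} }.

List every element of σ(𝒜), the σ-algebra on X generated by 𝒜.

|σ(𝒜)| = 8.  σ(𝒜) = { ∅, {2}, {4}, {1,3}, {2,4}, {1,2,3}, {1,3,4}, X }

Derivation:
Initial family (4 sets): { ∅, {2,4}, {1,2,3}, X }.
Iteration 1: 2 new —
  {4}  = X∖{1,2,3}
  {1,3}  = X∖{2,4}
  — 6 sets.
Iteration 2 adds 1:
  {1,3,4}  = {1,3} ∪ {4}
  — 7 sets.
Iteration 3: +1 →
  {2}  = X∖{1,3,4}
  — 8 sets.
Iteration 4: closed — nothing new.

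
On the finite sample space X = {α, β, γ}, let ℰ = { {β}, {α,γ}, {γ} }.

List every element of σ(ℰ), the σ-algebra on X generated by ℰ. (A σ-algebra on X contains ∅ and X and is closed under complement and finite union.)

Start: ℰ ∪ {∅, X} = { ∅, {β}, {γ}, {α,γ}, X }.
Pass 1 (2 new):
  {α,β}  = ᶜ of {γ}
  {β,γ}  = {γ} ∪ {β}
Pass 2: +1 →
  {α}  = ᶜ of {β,γ}
Pass 3: no new sets; the family is a σ-algebra.

σ(ℰ) = { ∅, {α}, {β}, {γ}, {α,β}, {α,γ}, {β,γ}, X }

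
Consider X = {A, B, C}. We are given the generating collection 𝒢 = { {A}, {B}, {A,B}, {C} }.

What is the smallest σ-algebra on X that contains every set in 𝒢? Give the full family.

Start: 𝒢 ∪ {∅, X} = { {}, {A}, {B}, {C}, {A,B}, X }.
Iteration 1 (2 new):
  {A,C}  = X∖{B}
  {B,C}  = X∖{A}
  |family| = 8
Iteration 2 adds nothing — fixpoint reached.

Hence σ(𝒢) has 8 members: { {}, {A}, {B}, {C}, {A,B}, {A,C}, {B,C}, X }.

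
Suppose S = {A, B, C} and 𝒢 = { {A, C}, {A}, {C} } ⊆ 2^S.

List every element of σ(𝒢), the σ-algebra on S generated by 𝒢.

σ(𝒢) (8 sets): { {}, {A}, {B}, {C}, {A, B}, {A, C}, {B, C}, S }

Trace:
Initial family (5 sets): { {}, {A}, {C}, {A, C}, S }.
Round 1: 3 new —
  {B}  = ᶜ of {A, C}
  {A, B}  = ᶜ of {C}
  {B, C}  = ᶜ of {A}
  [8 total]
After Round 2 the family is unchanged; done.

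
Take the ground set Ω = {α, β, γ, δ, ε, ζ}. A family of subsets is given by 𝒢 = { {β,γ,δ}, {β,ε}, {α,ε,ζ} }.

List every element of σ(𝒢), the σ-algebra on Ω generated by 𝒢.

|σ(𝒢)| = 16.  σ(𝒢) = { ∅, {β}, {ε}, {α,ζ}, {β,ε}, {γ,δ}, {α,β,ζ}, {α,ε,ζ}, {β,γ,δ}, {γ,δ,ε}, {α,β,ε,ζ}, {α,γ,δ,ζ}, {β,γ,δ,ε}, {α,β,γ,δ,ζ}, {α,γ,δ,ε,ζ}, Ω }

Check:
Begin from { ∅, {β,ε}, {α,ε,ζ}, {β,γ,δ}, Ω } (that is, 𝒢 plus ∅ and Ω).
Iteration 1. New:
  {α,β,ε,ζ}  = {β,ε} ∪ {α,ε,ζ}
  {α,γ,δ,ζ}  = Ω∖{β,ε}
  {β,γ,δ,ε}  = {β,ε} ∪ {β,γ,δ}
  [8 total]
Iteration 2 (4 new):
  {α,ζ}  = Ω∖{β,γ,δ,ε}
  {γ,δ}  = Ω∖{α,β,ε,ζ}
  {α,β,γ,δ,ζ}  = {β,γ,δ} ∪ {α,γ,δ,ζ}
  {α,γ,δ,ε,ζ}  = {α,ε,ζ} ∪ {α,γ,δ,ζ}
  [12 total]
Iteration 3: +2 →
  {β}  = Ω∖{α,γ,δ,ε,ζ}
  {ε}  = Ω∖{α,β,γ,δ,ζ}
  [14 total]
Iteration 4 adds 2:
  {α,β,ζ}  = {α,ζ} ∪ {β}
  {γ,δ,ε}  = {γ,δ} ∪ {ε}
  [16 total]
Iteration 5: already closed under ᶜ and ∪.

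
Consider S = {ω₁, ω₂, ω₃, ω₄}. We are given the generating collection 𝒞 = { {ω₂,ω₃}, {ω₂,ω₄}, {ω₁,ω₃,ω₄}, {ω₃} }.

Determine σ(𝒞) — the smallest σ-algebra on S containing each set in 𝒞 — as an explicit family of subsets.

σ(𝒞) = { {}, {ω₁}, {ω₂}, {ω₃}, {ω₄}, {ω₁,ω₂}, {ω₁,ω₃}, {ω₁,ω₄}, {ω₂,ω₃}, {ω₂,ω₄}, {ω₃,ω₄}, {ω₁,ω₂,ω₃}, {ω₁,ω₂,ω₄}, {ω₁,ω₃,ω₄}, {ω₂,ω₃,ω₄}, S }

Working:
Take S₀ = 𝒞 ∪ {∅, S} = { {}, {ω₃}, {ω₂,ω₃}, {ω₂,ω₄}, {ω₁,ω₃,ω₄}, S }.
Round 1: 5 new —
  {ω₂}  = {ω₁,ω₃,ω₄}ᶜ
  {ω₁,ω₃}  = {ω₂,ω₄}ᶜ
  {ω₁,ω₄}  = {ω₂,ω₃}ᶜ
  {ω₁,ω₂,ω₄}  = {ω₃}ᶜ
  {ω₂,ω₃,ω₄}  = {ω₃} ∪ {ω₂,ω₄}
Round 2: +2 →
  {ω₁}  = {ω₂,ω₃,ω₄}ᶜ
  {ω₁,ω₂,ω₃}  = {ω₂} ∪ {ω₁,ω₃}
Round 3: +2 →
  {ω₄}  = {ω₁,ω₂,ω₃}ᶜ
  {ω₁,ω₂}  = {ω₂} ∪ {ω₁}
Round 4 adds 1:
  {ω₃,ω₄}  = {ω₁,ω₂}ᶜ
Round 5: no new sets; the family is a σ-algebra.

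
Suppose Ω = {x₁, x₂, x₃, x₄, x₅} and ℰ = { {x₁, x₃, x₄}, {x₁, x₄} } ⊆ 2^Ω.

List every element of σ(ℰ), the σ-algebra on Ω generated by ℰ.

Answer: σ(ℰ) = { ∅, {x₃}, {x₁, x₄}, {x₂, x₅}, {x₁, x₃, x₄}, {x₂, x₃, x₅}, {x₁, x₂, x₄, x₅}, Ω }

Working:
Take S₀ = ℰ ∪ {∅, Ω} = { ∅, {x₁, x₄}, {x₁, x₃, x₄}, Ω }.
Step 1 adds 2:
  {x₂, x₅}  = ᶜ of {x₁, x₃, x₄}
  {x₂, x₃, x₅}  = ᶜ of {x₁, x₄}
  (now 6)
Step 2 adds 1:
  {x₁, x₂, x₄, x₅}  = {x₂, x₅} ∪ {x₁, x₄}
  (now 7)
Step 3 (1 new):
  {x₃}  = ᶜ of {x₁, x₂, x₄, x₅}
  (now 8)
Step 4: closed — nothing new.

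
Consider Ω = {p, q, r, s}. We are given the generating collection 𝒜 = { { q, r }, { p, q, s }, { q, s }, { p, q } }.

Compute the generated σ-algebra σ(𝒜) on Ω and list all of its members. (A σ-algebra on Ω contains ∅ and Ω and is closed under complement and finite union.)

Answer: σ(𝒜) = { ∅, { p }, { q }, { r }, { s }, { p, q }, { p, r }, { p, s }, { q, r }, { q, s }, { r, s }, { p, q, r }, { p, q, s }, { p, r, s }, { q, r, s }, Ω }

Working:
Seed the family with 𝒜 together with ∅ and Ω: { ∅, { p, q }, { q, r }, { q, s }, { p, q, s }, Ω }.
Iteration 1 adds 6:
  { r }  = Ω∖{ p, q, s }
  { p, r }  = Ω∖{ q, s }
  { p, s }  = Ω∖{ q, r }
  { r, s }  = Ω∖{ p, q }
  { p, q, r }  = { q, r } ∪ { p, q }
  { q, r, s }  = { q, r } ∪ { q, s }
  [12 total]
Iteration 2. New:
  { p }  = Ω∖{ q, r, s }
  { s }  = Ω∖{ p, q, r }
  { p, r, s }  = { r, s } ∪ { p, s }
  [15 total]
Iteration 3: +1 →
  { q }  = Ω∖{ p, r, s }
  [16 total]
Iteration 4: closed — nothing new.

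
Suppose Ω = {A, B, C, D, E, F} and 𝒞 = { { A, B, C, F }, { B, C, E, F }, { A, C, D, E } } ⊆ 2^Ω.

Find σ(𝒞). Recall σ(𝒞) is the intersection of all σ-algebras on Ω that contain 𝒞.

Seed the family with 𝒞 together with ∅ and Ω: { ∅, { A, B, C, F }, { A, C, D, E }, { B, C, E, F }, Ω }.
Step 1 (4 new):
  { A, D }  = complement { B, C, E, F }
  { B, F }  = complement { A, C, D, E }
  { D, E }  = complement { A, B, C, F }
  { A, B, C, E, F }  = { A, B, C, F } ∪ { B, C, E, F }
  [9 total]
Step 2 (6 new):
  { D }  = complement { A, B, C, E, F }
  { A, D, E }  = { D, E } ∪ { A, D }
  { A, B, D, F }  = { B, F } ∪ { A, D }
  { B, D, E, F }  = { B, F } ∪ { D, E }
  { A, B, C, D, F }  = { A, B, C, F } ∪ { A, D }
  { B, C, D, E, F }  = { D, E } ∪ { B, C, E, F }
  [15 total]
Step 3: +7 →
  { A }  = complement { B, C, D, E, F }
  { E }  = complement { A, B, C, D, F }
  { A, C }  = complement { B, D, E, F }
  { C, E }  = complement { A, B, D, F }
  { B, C, F }  = complement { A, D, E }
  { B, D, F }  = { D } ∪ { B, F }
  { A, B, D, E, F }  = { D, E } ∪ { A, B, D, F }
  [22 total]
Step 4 adds 8:
  { C }  = complement { A, B, D, E, F }
  { A, E }  = { E } ∪ { A }
  { A, B, F }  = { B, F } ∪ { A }
  { A, C, D }  = { A, D } ∪ { A, C }
  { A, C, E }  = complement { B, D, F }
  { B, E, F }  = { B, F } ∪ { E }
  { C, D, E }  = { D, E } ∪ { C, E }
  { B, C, D, F }  = { B, D, F } ∪ { B, C, F }
  [30 total]
Step 5: 2 new —
  { C, D }  = { C } ∪ { D }
  { A, B, E, F }  = { A } ∪ { B, E, F }
  [32 total]
Step 6: stable.

|σ(𝒞)| = 32.  σ(𝒞) = { ∅, { A }, { C }, { D }, { E }, { A, C }, { A, D }, { A, E }, { B, F }, { C, D }, { C, E }, { D, E }, { A, B, F }, { A, C, D }, { A, C, E }, { A, D, E }, { B, C, F }, { B, D, F }, { B, E, F }, { C, D, E }, { A, B, C, F }, { A, B, D, F }, { A, B, E, F }, { A, C, D, E }, { B, C, D, F }, { B, C, E, F }, { B, D, E, F }, { A, B, C, D, F }, { A, B, C, E, F }, { A, B, D, E, F }, { B, C, D, E, F }, Ω }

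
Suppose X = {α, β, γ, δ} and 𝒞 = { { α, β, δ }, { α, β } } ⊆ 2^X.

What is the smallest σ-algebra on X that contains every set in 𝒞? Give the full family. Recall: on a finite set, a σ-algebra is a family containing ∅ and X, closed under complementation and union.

σ(𝒞) (8 sets): { {}, { γ }, { δ }, { α, β }, { γ, δ }, { α, β, γ }, { α, β, δ }, X }

Derivation:
Begin from { {}, { α, β }, { α, β, δ }, X } (that is, 𝒞 plus ∅ and X).
Round 1: 2 new —
  { γ }  = complement { α, β, δ }
  { γ, δ }  = complement { α, β }
  (now 6)
Round 2: 1 new —
  { α, β, γ }  = { γ } ∪ { α, β }
  (now 7)
Round 3: +1 →
  { δ }  = complement { α, β, γ }
  (now 8)
Round 4: stable.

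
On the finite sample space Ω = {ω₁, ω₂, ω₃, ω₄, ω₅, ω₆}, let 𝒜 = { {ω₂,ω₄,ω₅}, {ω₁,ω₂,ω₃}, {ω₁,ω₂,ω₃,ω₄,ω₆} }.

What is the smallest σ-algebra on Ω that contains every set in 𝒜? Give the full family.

σ(𝒜) = { {}, {ω₂}, {ω₄}, {ω₅}, {ω₆}, {ω₁,ω₃}, {ω₂,ω₄}, {ω₂,ω₅}, {ω₂,ω₆}, {ω₄,ω₅}, {ω₄,ω₆}, {ω₅,ω₆}, {ω₁,ω₂,ω₃}, {ω₁,ω₃,ω₄}, {ω₁,ω₃,ω₅}, {ω₁,ω₃,ω₆}, {ω₂,ω₄,ω₅}, {ω₂,ω₄,ω₆}, {ω₂,ω₅,ω₆}, {ω₄,ω₅,ω₆}, {ω₁,ω₂,ω₃,ω₄}, {ω₁,ω₂,ω₃,ω₅}, {ω₁,ω₂,ω₃,ω₆}, {ω₁,ω₃,ω₄,ω₅}, {ω₁,ω₃,ω₄,ω₆}, {ω₁,ω₃,ω₅,ω₆}, {ω₂,ω₄,ω₅,ω₆}, {ω₁,ω₂,ω₃,ω₄,ω₅}, {ω₁,ω₂,ω₃,ω₄,ω₆}, {ω₁,ω₂,ω₃,ω₅,ω₆}, {ω₁,ω₃,ω₄,ω₅,ω₆}, Ω }

Working:
Seed the family with 𝒜 together with ∅ and Ω: { {}, {ω₁,ω₂,ω₃}, {ω₂,ω₄,ω₅}, {ω₁,ω₂,ω₃,ω₄,ω₆}, Ω }.
Step 1 adds 4:
  {ω₅}  = complement {ω₁,ω₂,ω₃,ω₄,ω₆}
  {ω₁,ω₃,ω₆}  = complement {ω₂,ω₄,ω₅}
  {ω₄,ω₅,ω₆}  = complement {ω₁,ω₂,ω₃}
  {ω₁,ω₂,ω₃,ω₄,ω₅}  = {ω₁,ω₂,ω₃} ∪ {ω₂,ω₄,ω₅}
  (now 9)
Step 2: +6 →
  {ω₆}  = complement {ω₁,ω₂,ω₃,ω₄,ω₅}
  {ω₁,ω₂,ω₃,ω₅}  = {ω₁,ω₂,ω₃} ∪ {ω₅}
  {ω₁,ω₂,ω₃,ω₆}  = {ω₁,ω₂,ω₃} ∪ {ω₁,ω₃,ω₆}
  {ω₁,ω₃,ω₅,ω₆}  = {ω₁,ω₃,ω₆} ∪ {ω₅}
  {ω₂,ω₄,ω₅,ω₆}  = {ω₄,ω₅,ω₆} ∪ {ω₂,ω₄,ω₅}
  {ω₁,ω₃,ω₄,ω₅,ω₆}  = {ω₁,ω₃,ω₆} ∪ {ω₄,ω₅,ω₆}
  (now 15)
Step 3 (7 new):
  {ω₂}  = complement {ω₁,ω₃,ω₄,ω₅,ω₆}
  {ω₁,ω₃}  = complement {ω₂,ω₄,ω₅,ω₆}
  {ω₂,ω₄}  = complement {ω₁,ω₃,ω₅,ω₆}
  {ω₄,ω₅}  = complement {ω₁,ω₂,ω₃,ω₆}
  {ω₄,ω₆}  = complement {ω₁,ω₂,ω₃,ω₅}
  {ω₅,ω₆}  = {ω₅} ∪ {ω₆}
  {ω₁,ω₂,ω₃,ω₅,ω₆}  = {ω₁,ω₃,ω₅,ω₆} ∪ {ω₁,ω₂,ω₃}
  (now 22)
Step 4 (9 new):
  {ω₄}  = complement {ω₁,ω₂,ω₃,ω₅,ω₆}
  {ω₂,ω₅}  = {ω₂} ∪ {ω₅}
  {ω₂,ω₆}  = {ω₂} ∪ {ω₆}
  {ω₁,ω₃,ω₅}  = {ω₁,ω₃} ∪ {ω₅}
  {ω₂,ω₄,ω₆}  = {ω₂} ∪ {ω₄,ω₆}
  {ω₂,ω₅,ω₆}  = {ω₅,ω₆} ∪ {ω₂}
  {ω₁,ω₂,ω₃,ω₄}  = complement {ω₅,ω₆}
  {ω₁,ω₃,ω₄,ω₅}  = {ω₄,ω₅} ∪ {ω₁,ω₃}
  {ω₁,ω₃,ω₄,ω₆}  = {ω₁,ω₃,ω₆} ∪ {ω₄,ω₆}
  (now 31)
Step 5 (1 new):
  {ω₁,ω₃,ω₄}  = complement {ω₂,ω₅,ω₆}
  (now 32)
Step 6: stable.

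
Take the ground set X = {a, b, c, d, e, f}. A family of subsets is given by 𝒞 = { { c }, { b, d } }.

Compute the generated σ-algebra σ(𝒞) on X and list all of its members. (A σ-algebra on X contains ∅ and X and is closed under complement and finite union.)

Answer: σ(𝒞) = { {}, { c }, { b, d }, { a, e, f }, { b, c, d }, { a, c, e, f }, { a, b, d, e, f }, X }

Working:
Seed the family with 𝒞 together with ∅ and X: { {}, { c }, { b, d }, X }.
Step 1: +3 →
  { b, c, d }  = { c } ∪ { b, d }
  { a, c, e, f }  = X∖{ b, d }
  { a, b, d, e, f }  = X∖{ c }
  — 7 sets.
Step 2: +1 →
  { a, e, f }  = X∖{ b, c, d }
  — 8 sets.
Step 3: stable.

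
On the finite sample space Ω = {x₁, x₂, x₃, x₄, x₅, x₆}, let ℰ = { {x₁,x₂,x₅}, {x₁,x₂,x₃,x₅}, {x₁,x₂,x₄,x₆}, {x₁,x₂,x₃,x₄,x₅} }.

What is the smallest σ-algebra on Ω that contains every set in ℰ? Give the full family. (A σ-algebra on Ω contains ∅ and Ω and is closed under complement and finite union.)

Seed the family with ℰ together with ∅ and Ω: { {}, {x₁,x₂,x₅}, {x₁,x₂,x₃,x₅}, {x₁,x₂,x₄,x₆}, {x₁,x₂,x₃,x₄,x₅}, Ω }.
Step 1: +5 →
  {x₆}  = complement {x₁,x₂,x₃,x₄,x₅}
  {x₃,x₅}  = complement {x₁,x₂,x₄,x₆}
  {x₄,x₆}  = complement {x₁,x₂,x₃,x₅}
  {x₃,x₄,x₆}  = complement {x₁,x₂,x₅}
  {x₁,x₂,x₄,x₅,x₆}  = {x₁,x₂,x₅} ∪ {x₁,x₂,x₄,x₆}
Step 2: +6 →
  {x₃}  = complement {x₁,x₂,x₄,x₅,x₆}
  {x₃,x₅,x₆}  = {x₆} ∪ {x₃,x₅}
  {x₁,x₂,x₅,x₆}  = {x₆} ∪ {x₁,x₂,x₅}
  {x₃,x₄,x₅,x₆}  = {x₃,x₅} ∪ {x₃,x₄,x₆}
  {x₁,x₂,x₃,x₄,x₆}  = {x₁,x₂,x₄,x₆} ∪ {x₃,x₄,x₆}
  {x₁,x₂,x₃,x₅,x₆}  = {x₆} ∪ {x₁,x₂,x₃,x₅}
Step 3. New:
  {x₄}  = complement {x₁,x₂,x₃,x₅,x₆}
  {x₅}  = complement {x₁,x₂,x₃,x₄,x₆}
  {x₁,x₂}  = complement {x₃,x₄,x₅,x₆}
  {x₃,x₄}  = complement {x₁,x₂,x₅,x₆}
  {x₃,x₆}  = {x₃} ∪ {x₆}
  {x₁,x₂,x₄}  = complement {x₃,x₅,x₆}
Step 4: 9 new —
  {x₄,x₅}  = {x₅} ∪ {x₄}
  {x₅,x₆}  = {x₆} ∪ {x₅}
  {x₁,x₂,x₃}  = {x₁,x₂} ∪ {x₃}
  {x₁,x₂,x₆}  = {x₁,x₂} ∪ {x₆}
  {x₃,x₄,x₅}  = {x₃,x₄} ∪ {x₅}
  {x₄,x₅,x₆}  = {x₅} ∪ {x₄,x₆}
  {x₁,x₂,x₃,x₄}  = {x₃,x₄} ∪ {x₁,x₂}
  {x₁,x₂,x₃,x₆}  = {x₁,x₂} ∪ {x₃,x₆}
  {x₁,x₂,x₄,x₅}  = complement {x₃,x₆}
Step 5: closed — nothing new.

Hence σ(ℰ) has 32 members: { {}, {x₃}, {x₄}, {x₅}, {x₆}, {x₁,x₂}, {x₃,x₄}, {x₃,x₅}, {x₃,x₆}, {x₄,x₅}, {x₄,x₆}, {x₅,x₆}, {x₁,x₂,x₃}, {x₁,x₂,x₄}, {x₁,x₂,x₅}, {x₁,x₂,x₆}, {x₃,x₄,x₅}, {x₃,x₄,x₆}, {x₃,x₅,x₆}, {x₄,x₅,x₆}, {x₁,x₂,x₃,x₄}, {x₁,x₂,x₃,x₅}, {x₁,x₂,x₃,x₆}, {x₁,x₂,x₄,x₅}, {x₁,x₂,x₄,x₆}, {x₁,x₂,x₅,x₆}, {x₃,x₄,x₅,x₆}, {x₁,x₂,x₃,x₄,x₅}, {x₁,x₂,x₃,x₄,x₆}, {x₁,x₂,x₃,x₅,x₆}, {x₁,x₂,x₄,x₅,x₆}, Ω }.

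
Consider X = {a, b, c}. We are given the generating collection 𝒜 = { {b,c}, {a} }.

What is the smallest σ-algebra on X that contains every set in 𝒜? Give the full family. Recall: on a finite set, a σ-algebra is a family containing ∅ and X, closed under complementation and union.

σ(𝒜) = { ∅, {a}, {b,c}, X }

Check:
Take S₀ = 𝒜 ∪ {∅, X} = { ∅, {a}, {b,c}, X }.
Iteration 1: stable.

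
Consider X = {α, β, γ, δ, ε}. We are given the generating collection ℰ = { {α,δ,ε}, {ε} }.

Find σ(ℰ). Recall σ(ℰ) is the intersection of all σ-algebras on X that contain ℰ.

Take S₀ = ℰ ∪ {∅, X} = { {}, {ε}, {α,δ,ε}, X }.
Step 1 (2 new):
  {β,γ}  = ᶜ of {α,δ,ε}
  {α,β,γ,δ}  = ᶜ of {ε}
  — 6 sets.
Step 2. New:
  {β,γ,ε}  = {β,γ} ∪ {ε}
  — 7 sets.
Step 3: 1 new —
  {α,δ}  = ᶜ of {β,γ,ε}
  — 8 sets.
Step 4: closed — nothing new.

Hence σ(ℰ) has 8 members: { {}, {ε}, {α,δ}, {β,γ}, {α,δ,ε}, {β,γ,ε}, {α,β,γ,δ}, X }.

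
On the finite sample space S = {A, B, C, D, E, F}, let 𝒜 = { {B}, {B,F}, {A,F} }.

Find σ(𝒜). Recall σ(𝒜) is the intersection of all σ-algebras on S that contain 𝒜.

Initial family (5 sets): { ∅, {B}, {A,F}, {B,F}, S }.
Pass 1. New:
  {A,B,F}  = {A,F} ∪ {B}
  {A,C,D,E}  = S∖{B,F}
  {B,C,D,E}  = S∖{A,F}
  {A,C,D,E,F}  = S∖{B}
  — 9 sets.
Pass 2 adds 3:
  {C,D,E}  = S∖{A,B,F}
  {A,B,C,D,E}  = {B} ∪ {A,C,D,E}
  {B,C,D,E,F}  = {B,F} ∪ {B,C,D,E}
  — 12 sets.
Pass 3: +2 →
  {A}  = S∖{B,C,D,E,F}
  {F}  = S∖{A,B,C,D,E}
  — 14 sets.
Pass 4. New:
  {A,B}  = {B} ∪ {A}
  {C,D,E,F}  = {C,D,E} ∪ {F}
  — 16 sets.
Pass 5: closed — nothing new.

Therefore σ(𝒜) = { ∅, {A}, {B}, {F}, {A,B}, {A,F}, {B,F}, {A,B,F}, {C,D,E}, {A,C,D,E}, {B,C,D,E}, {C,D,E,F}, {A,B,C,D,E}, {A,C,D,E,F}, {B,C,D,E,F}, S } (|σ(𝒜)| = 16).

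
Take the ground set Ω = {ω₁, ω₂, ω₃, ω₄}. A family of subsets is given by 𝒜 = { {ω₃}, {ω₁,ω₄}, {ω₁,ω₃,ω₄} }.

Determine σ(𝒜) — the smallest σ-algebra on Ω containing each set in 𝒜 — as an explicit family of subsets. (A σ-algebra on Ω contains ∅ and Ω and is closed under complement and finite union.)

σ(𝒜) = { {}, {ω₂}, {ω₃}, {ω₁,ω₄}, {ω₂,ω₃}, {ω₁,ω₂,ω₄}, {ω₁,ω₃,ω₄}, Ω }

Check:
Take S₀ = 𝒜 ∪ {∅, Ω} = { {}, {ω₃}, {ω₁,ω₄}, {ω₁,ω₃,ω₄}, Ω }.
Step 1 (3 new):
  {ω₂}  = complement {ω₁,ω₃,ω₄}
  {ω₂,ω₃}  = complement {ω₁,ω₄}
  {ω₁,ω₂,ω₄}  = complement {ω₃}
  [8 total]
Step 2: no new sets; the family is a σ-algebra.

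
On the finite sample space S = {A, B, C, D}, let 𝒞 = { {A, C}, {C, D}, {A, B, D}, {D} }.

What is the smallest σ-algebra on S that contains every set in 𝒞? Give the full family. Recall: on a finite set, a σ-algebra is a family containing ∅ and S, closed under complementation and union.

σ(𝒞) (16 sets): { ∅, {A}, {B}, {C}, {D}, {A, B}, {A, C}, {A, D}, {B, C}, {B, D}, {C, D}, {A, B, C}, {A, B, D}, {A, C, D}, {B, C, D}, S }

Derivation:
Take S₀ = 𝒞 ∪ {∅, S} = { ∅, {D}, {A, C}, {C, D}, {A, B, D}, S }.
Iteration 1 adds 5:
  {C}  = ᶜ of {A, B, D}
  {A, B}  = ᶜ of {C, D}
  {B, D}  = ᶜ of {A, C}
  {A, B, C}  = ᶜ of {D}
  {A, C, D}  = {C, D} ∪ {A, C}
  |family| = 11
Iteration 2 (2 new):
  {B}  = ᶜ of {A, C, D}
  {B, C, D}  = {C, D} ∪ {B, D}
  |family| = 13
Iteration 3 (2 new):
  {A}  = ᶜ of {B, C, D}
  {B, C}  = {C} ∪ {B}
  |family| = 15
Iteration 4: +1 →
  {A, D}  = ᶜ of {B, C}
  |family| = 16
Iteration 5: already closed under ᶜ and ∪.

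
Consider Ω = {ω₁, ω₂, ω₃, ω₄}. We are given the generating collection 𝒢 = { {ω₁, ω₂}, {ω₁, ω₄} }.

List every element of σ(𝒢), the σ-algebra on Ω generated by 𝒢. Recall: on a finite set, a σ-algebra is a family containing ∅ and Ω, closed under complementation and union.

|σ(𝒢)| = 16.  σ(𝒢) = { ∅, {ω₁}, {ω₂}, {ω₃}, {ω₄}, {ω₁, ω₂}, {ω₁, ω₃}, {ω₁, ω₄}, {ω₂, ω₃}, {ω₂, ω₄}, {ω₃, ω₄}, {ω₁, ω₂, ω₃}, {ω₁, ω₂, ω₄}, {ω₁, ω₃, ω₄}, {ω₂, ω₃, ω₄}, Ω }

Trace:
Take S₀ = 𝒢 ∪ {∅, Ω} = { ∅, {ω₁, ω₂}, {ω₁, ω₄}, Ω }.
Step 1: +3 →
  {ω₂, ω₃}  = Ω∖{ω₁, ω₄}
  {ω₃, ω₄}  = Ω∖{ω₁, ω₂}
  {ω₁, ω₂, ω₄}  = {ω₁, ω₂} ∪ {ω₁, ω₄}
  (now 7)
Step 2. New:
  {ω₃}  = Ω∖{ω₁, ω₂, ω₄}
  {ω₁, ω₂, ω₃}  = {ω₂, ω₃} ∪ {ω₁, ω₂}
  {ω₁, ω₃, ω₄}  = {ω₃, ω₄} ∪ {ω₁, ω₄}
  {ω₂, ω₃, ω₄}  = {ω₃, ω₄} ∪ {ω₂, ω₃}
  (now 11)
Step 3: +3 →
  {ω₁}  = Ω∖{ω₂, ω₃, ω₄}
  {ω₂}  = Ω∖{ω₁, ω₃, ω₄}
  {ω₄}  = Ω∖{ω₁, ω₂, ω₃}
  (now 14)
Step 4: +2 →
  {ω₁, ω₃}  = {ω₃} ∪ {ω₁}
  {ω₂, ω₄}  = {ω₄} ∪ {ω₂}
  (now 16)
After Step 5 the family is unchanged; done.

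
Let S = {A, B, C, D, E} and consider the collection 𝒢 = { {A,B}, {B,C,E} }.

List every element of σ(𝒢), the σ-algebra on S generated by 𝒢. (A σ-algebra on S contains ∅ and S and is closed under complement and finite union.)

σ(𝒢) = { {}, {A}, {B}, {D}, {A,B}, {A,D}, {B,D}, {C,E}, {A,B,D}, {A,C,E}, {B,C,E}, {C,D,E}, {A,B,C,E}, {A,C,D,E}, {B,C,D,E}, S }

Trace:
Initial family (4 sets): { {}, {A,B}, {B,C,E}, S }.
Round 1: 3 new —
  {A,D}  = {B,C,E}ᶜ
  {C,D,E}  = {A,B}ᶜ
  {A,B,C,E}  = {A,B} ∪ {B,C,E}
  (now 7)
Round 2: 4 new —
  {D}  = {A,B,C,E}ᶜ
  {A,B,D}  = {A,D} ∪ {A,B}
  {A,C,D,E}  = {C,D,E} ∪ {A,D}
  {B,C,D,E}  = {C,D,E} ∪ {B,C,E}
  (now 11)
Round 3 adds 3:
  {A}  = {B,C,D,E}ᶜ
  {B}  = {A,C,D,E}ᶜ
  {C,E}  = {A,B,D}ᶜ
  (now 14)
Round 4 (2 new):
  {B,D}  = {D} ∪ {B}
  {A,C,E}  = {C,E} ∪ {A}
  (now 16)
Round 5: no new sets; the family is a σ-algebra.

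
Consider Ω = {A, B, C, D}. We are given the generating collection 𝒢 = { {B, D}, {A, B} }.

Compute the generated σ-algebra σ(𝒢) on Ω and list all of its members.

Begin from { {}, {A, B}, {B, D}, Ω } (that is, 𝒢 plus ∅ and Ω).
Round 1 adds 3:
  {A, C}  = Ω∖{B, D}
  {C, D}  = Ω∖{A, B}
  {A, B, D}  = {A, B} ∪ {B, D}
  [7 total]
Round 2: +4 →
  {C}  = Ω∖{A, B, D}
  {A, B, C}  = {A, B} ∪ {A, C}
  {A, C, D}  = {C, D} ∪ {A, C}
  {B, C, D}  = {C, D} ∪ {B, D}
  [11 total]
Round 3 (3 new):
  {A}  = Ω∖{B, C, D}
  {B}  = Ω∖{A, C, D}
  {D}  = Ω∖{A, B, C}
  [14 total]
Round 4: +2 →
  {A, D}  = {D} ∪ {A}
  {B, C}  = {C} ∪ {B}
  [16 total]
Round 5: closed — nothing new.

|σ(𝒢)| = 16.  σ(𝒢) = { {}, {A}, {B}, {C}, {D}, {A, B}, {A, C}, {A, D}, {B, C}, {B, D}, {C, D}, {A, B, C}, {A, B, D}, {A, C, D}, {B, C, D}, Ω }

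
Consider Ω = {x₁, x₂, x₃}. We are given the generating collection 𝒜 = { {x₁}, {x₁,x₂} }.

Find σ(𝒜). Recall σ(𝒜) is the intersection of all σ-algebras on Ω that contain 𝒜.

Initial family (4 sets): { {}, {x₁}, {x₁,x₂}, Ω }.
Iteration 1 (2 new):
  {x₃}  = Ω∖{x₁,x₂}
  {x₂,x₃}  = Ω∖{x₁}
Iteration 2: +1 →
  {x₁,x₃}  = {x₃} ∪ {x₁}
Iteration 3 adds 1:
  {x₂}  = Ω∖{x₁,x₃}
Iteration 4: already closed under ᶜ and ∪.

Hence σ(𝒜) has 8 members: { {}, {x₁}, {x₂}, {x₃}, {x₁,x₂}, {x₁,x₃}, {x₂,x₃}, Ω }.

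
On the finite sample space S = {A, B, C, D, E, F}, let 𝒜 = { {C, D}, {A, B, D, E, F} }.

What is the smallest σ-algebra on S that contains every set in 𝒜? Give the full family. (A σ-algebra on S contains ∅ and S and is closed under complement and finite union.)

σ(𝒜) = { ∅, {C}, {D}, {C, D}, {A, B, E, F}, {A, B, C, E, F}, {A, B, D, E, F}, S }

Derivation:
Begin from { ∅, {C, D}, {A, B, D, E, F}, S } (that is, 𝒜 plus ∅ and S).
Step 1. New:
  {C}  = S∖{A, B, D, E, F}
  {A, B, E, F}  = S∖{C, D}
  |family| = 6
Step 2. New:
  {A, B, C, E, F}  = {C} ∪ {A, B, E, F}
  |family| = 7
Step 3: 1 new —
  {D}  = S∖{A, B, C, E, F}
  |family| = 8
After Step 4 the family is unchanged; done.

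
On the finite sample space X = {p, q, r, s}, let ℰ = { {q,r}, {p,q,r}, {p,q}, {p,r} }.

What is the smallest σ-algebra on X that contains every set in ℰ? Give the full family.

σ(ℰ) (16 sets): { {}, {p}, {q}, {r}, {s}, {p,q}, {p,r}, {p,s}, {q,r}, {q,s}, {r,s}, {p,q,r}, {p,q,s}, {p,r,s}, {q,r,s}, X }

Working:
Take S₀ = ℰ ∪ {∅, X} = { {}, {p,q}, {p,r}, {q,r}, {p,q,r}, X }.
Step 1: 4 new —
  {s}  = complement {p,q,r}
  {p,s}  = complement {q,r}
  {q,s}  = complement {p,r}
  {r,s}  = complement {p,q}
Step 2 adds 3:
  {p,q,s}  = {p,q} ∪ {p,s}
  {p,r,s}  = {r,s} ∪ {p,s}
  {q,r,s}  = {r,s} ∪ {q,r}
Step 3: +3 →
  {p}  = complement {q,r,s}
  {q}  = complement {p,r,s}
  {r}  = complement {p,q,s}
Step 4: stable.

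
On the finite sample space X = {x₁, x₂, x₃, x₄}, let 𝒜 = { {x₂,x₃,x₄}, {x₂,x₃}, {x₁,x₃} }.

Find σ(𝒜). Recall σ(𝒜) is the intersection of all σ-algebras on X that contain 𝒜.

Answer: σ(𝒜) = { {}, {x₁}, {x₂}, {x₃}, {x₄}, {x₁,x₂}, {x₁,x₃}, {x₁,x₄}, {x₂,x₃}, {x₂,x₄}, {x₃,x₄}, {x₁,x₂,x₃}, {x₁,x₂,x₄}, {x₁,x₃,x₄}, {x₂,x₃,x₄}, X }

Derivation:
Seed the family with 𝒜 together with ∅ and X: { {}, {x₁,x₃}, {x₂,x₃}, {x₂,x₃,x₄}, X }.
Pass 1 adds 4:
  {x₁}  = ᶜ of {x₂,x₃,x₄}
  {x₁,x₄}  = ᶜ of {x₂,x₃}
  {x₂,x₄}  = ᶜ of {x₁,x₃}
  {x₁,x₂,x₃}  = {x₂,x₃} ∪ {x₁,x₃}
Pass 2: +3 →
  {x₄}  = ᶜ of {x₁,x₂,x₃}
  {x₁,x₂,x₄}  = {x₁,x₄} ∪ {x₂,x₄}
  {x₁,x₃,x₄}  = {x₁,x₄} ∪ {x₁,x₃}
Pass 3: 2 new —
  {x₂}  = ᶜ of {x₁,x₃,x₄}
  {x₃}  = ᶜ of {x₁,x₂,x₄}
Pass 4: 2 new —
  {x₁,x₂}  = {x₂} ∪ {x₁}
  {x₃,x₄}  = {x₃} ∪ {x₄}
Pass 5: stable.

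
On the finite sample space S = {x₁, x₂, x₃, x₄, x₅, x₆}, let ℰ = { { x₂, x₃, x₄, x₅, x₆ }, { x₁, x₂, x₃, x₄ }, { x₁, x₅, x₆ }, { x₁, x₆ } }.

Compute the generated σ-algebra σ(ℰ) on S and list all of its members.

Initial family (6 sets): { ∅, { x₁, x₆ }, { x₁, x₅, x₆ }, { x₁, x₂, x₃, x₄ }, { x₂, x₃, x₄, x₅, x₆ }, S }.
Pass 1 (5 new):
  { x₁ }  = { x₂, x₃, x₄, x₅, x₆ }ᶜ
  { x₅, x₆ }  = { x₁, x₂, x₃, x₄ }ᶜ
  { x₂, x₃, x₄ }  = { x₁, x₅, x₆ }ᶜ
  { x₂, x₃, x₄, x₅ }  = { x₁, x₆ }ᶜ
  { x₁, x₂, x₃, x₄, x₆ }  = { x₁, x₆ } ∪ { x₁, x₂, x₃, x₄ }
  (now 11)
Pass 2: 2 new —
  { x₅ }  = { x₁, x₂, x₃, x₄, x₆ }ᶜ
  { x₁, x₂, x₃, x₄, x₅ }  = { x₂, x₃, x₄, x₅ } ∪ { x₁, x₂, x₃, x₄ }
  (now 13)
Pass 3. New:
  { x₆ }  = { x₁, x₂, x₃, x₄, x₅ }ᶜ
  { x₁, x₅ }  = { x₅ } ∪ { x₁ }
  (now 15)
Pass 4: +1 →
  { x₂, x₃, x₄, x₆ }  = { x₁, x₅ }ᶜ
  (now 16)
Pass 5: no new sets; the family is a σ-algebra.

Therefore σ(ℰ) = { ∅, { x₁ }, { x₅ }, { x₆ }, { x₁, x₅ }, { x₁, x₆ }, { x₅, x₆ }, { x₁, x₅, x₆ }, { x₂, x₃, x₄ }, { x₁, x₂, x₃, x₄ }, { x₂, x₃, x₄, x₅ }, { x₂, x₃, x₄, x₆ }, { x₁, x₂, x₃, x₄, x₅ }, { x₁, x₂, x₃, x₄, x₆ }, { x₂, x₃, x₄, x₅, x₆ }, S } (|σ(ℰ)| = 16).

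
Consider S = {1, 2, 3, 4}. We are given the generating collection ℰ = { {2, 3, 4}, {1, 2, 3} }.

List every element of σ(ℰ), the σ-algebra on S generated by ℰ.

Begin from { {}, {1, 2, 3}, {2, 3, 4}, S } (that is, ℰ plus ∅ and S).
Step 1: 2 new —
  {1}  = ᶜ of {2, 3, 4}
  {4}  = ᶜ of {1, 2, 3}
Step 2. New:
  {1, 4}  = {4} ∪ {1}
Step 3. New:
  {2, 3}  = ᶜ of {1, 4}
Step 4: no new sets; the family is a σ-algebra.

|σ(ℰ)| = 8.  σ(ℰ) = { {}, {1}, {4}, {1, 4}, {2, 3}, {1, 2, 3}, {2, 3, 4}, S }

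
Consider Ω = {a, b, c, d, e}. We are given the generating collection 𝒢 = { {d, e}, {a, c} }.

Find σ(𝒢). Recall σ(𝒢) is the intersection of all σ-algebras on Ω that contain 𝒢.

|σ(𝒢)| = 8.  σ(𝒢) = { {}, {b}, {a, c}, {d, e}, {a, b, c}, {b, d, e}, {a, c, d, e}, Ω }

Derivation:
Begin from { {}, {a, c}, {d, e}, Ω } (that is, 𝒢 plus ∅ and Ω).
Iteration 1. New:
  {a, b, c}  = complement {d, e}
  {b, d, e}  = complement {a, c}
  {a, c, d, e}  = {d, e} ∪ {a, c}
  [7 total]
Iteration 2. New:
  {b}  = complement {a, c, d, e}
  [8 total]
Iteration 3: closed — nothing new.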